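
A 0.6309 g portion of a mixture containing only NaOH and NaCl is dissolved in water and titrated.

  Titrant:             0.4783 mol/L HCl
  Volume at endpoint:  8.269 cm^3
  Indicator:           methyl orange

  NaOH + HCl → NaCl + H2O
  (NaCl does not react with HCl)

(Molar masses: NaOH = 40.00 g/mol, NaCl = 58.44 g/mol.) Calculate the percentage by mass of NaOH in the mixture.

25.08 %

n(HCl) = 0.008269 × 0.4783 = 3.955 × 10^-3 mol
Let x = n(NaOH), y = n(NaCl).
Titrant: 1x = 3.955 × 10^-3;  mass: 40.00x + 58.44y = 0.6309
Solving, x = 3.955 × 10^-3 mol, y = 8.089 × 10^-3 mol
mass of NaOH = 3.955 × 10^-3 × 40.00 = 0.1582 g
% NaOH = 0.1582 / 0.6309 × 100 = 25.08 %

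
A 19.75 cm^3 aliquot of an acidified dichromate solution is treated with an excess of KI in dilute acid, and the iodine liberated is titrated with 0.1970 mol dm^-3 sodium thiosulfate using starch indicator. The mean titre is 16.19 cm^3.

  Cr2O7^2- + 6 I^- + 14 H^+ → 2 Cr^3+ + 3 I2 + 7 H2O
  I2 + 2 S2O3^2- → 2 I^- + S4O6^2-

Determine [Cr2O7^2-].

0.02692 mol/L

n(S2O3^2-) = 0.01619 × 0.1970 = 3.189 × 10^-3 mol
n(I2) = n(S2O3^2-)/2 = 1.595 × 10^-3 mol
From the 1:3 ratio, n(Cr2O7^2-) in the aliquot = 1/3 × 1.595 × 10^-3 = 5.316 × 10^-4 mol
[Cr2O7^2-] = 5.316 × 10^-4 / 0.01975 = 0.02692 mol/L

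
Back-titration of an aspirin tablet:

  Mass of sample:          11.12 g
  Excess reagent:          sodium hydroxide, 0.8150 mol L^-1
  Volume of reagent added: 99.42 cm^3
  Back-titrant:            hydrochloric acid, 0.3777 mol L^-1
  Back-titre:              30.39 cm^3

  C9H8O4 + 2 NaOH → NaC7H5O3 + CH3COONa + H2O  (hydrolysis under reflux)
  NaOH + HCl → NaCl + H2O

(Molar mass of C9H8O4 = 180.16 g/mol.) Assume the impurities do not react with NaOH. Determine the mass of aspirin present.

6.265 g

n(NaOH) added = 0.09942 × 0.8150 = 0.08103 mol
n(HCl) used in back-titration = 0.03039 × 0.3777 = 0.01148 mol
n(NaOH) left over = 0.01148 mol (1:1 ratio)
n(NaOH) consumed by analyte = 0.08103 − 0.01148 = 0.06955 mol
From the 1:2 ratio, n(C9H8O4) = 1/2 × 0.06955 = 0.03477 mol
mass of C9H8O4 = 0.03477 × 180.16 = 6.265 g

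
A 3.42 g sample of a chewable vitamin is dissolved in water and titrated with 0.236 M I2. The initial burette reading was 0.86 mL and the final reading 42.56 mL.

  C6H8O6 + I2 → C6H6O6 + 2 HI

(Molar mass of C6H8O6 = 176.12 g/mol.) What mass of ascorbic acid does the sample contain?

1.73 g

n(I2) = 0.0417 L × 0.236 mol/L = 9.84 × 10^-3 mol
n(C6H8O6) = 9.84 × 10^-3 mol (1:1 ratio)
mass of C6H8O6 = 9.84 × 10^-3 × 176.12 g/mol = 1.73 g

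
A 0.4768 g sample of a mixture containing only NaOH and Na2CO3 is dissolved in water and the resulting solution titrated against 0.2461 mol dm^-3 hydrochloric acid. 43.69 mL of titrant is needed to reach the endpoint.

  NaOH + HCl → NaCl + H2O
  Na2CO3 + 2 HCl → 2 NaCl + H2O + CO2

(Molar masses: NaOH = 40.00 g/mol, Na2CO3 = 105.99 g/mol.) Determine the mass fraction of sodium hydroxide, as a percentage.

n(HCl) = 0.04369 × 0.2461 = 0.01075 mol
Let x = n(NaOH), y = n(Na2CO3).
Titrant: 1x + 2y = 0.01075;  mass: 40.00x + 105.99y = 0.4768
Solving, x = 7.157 × 10^-3 mol, y = 1.797 × 10^-3 mol
mass of NaOH = 7.157 × 10^-3 × 40.00 = 0.2863 g
% NaOH = 0.2863 / 0.4768 × 100 = 60.04 %

60.04 %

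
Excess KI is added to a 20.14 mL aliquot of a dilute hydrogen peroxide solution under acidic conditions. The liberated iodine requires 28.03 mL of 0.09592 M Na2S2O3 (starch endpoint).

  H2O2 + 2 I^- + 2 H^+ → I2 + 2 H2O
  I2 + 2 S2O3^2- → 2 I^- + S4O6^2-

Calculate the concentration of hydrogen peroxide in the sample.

n(S2O3^2-) = 0.02803 × 0.09592 = 2.689 × 10^-3 mol
n(I2) = n(S2O3^2-)/2 = 1.344 × 10^-3 mol
n(H2O2) in the aliquot = 1.344 × 10^-3 mol (1:1 ratio)
[H2O2] = 1.344 × 10^-3 / 0.02014 = 0.06675 mol/L

0.06675 M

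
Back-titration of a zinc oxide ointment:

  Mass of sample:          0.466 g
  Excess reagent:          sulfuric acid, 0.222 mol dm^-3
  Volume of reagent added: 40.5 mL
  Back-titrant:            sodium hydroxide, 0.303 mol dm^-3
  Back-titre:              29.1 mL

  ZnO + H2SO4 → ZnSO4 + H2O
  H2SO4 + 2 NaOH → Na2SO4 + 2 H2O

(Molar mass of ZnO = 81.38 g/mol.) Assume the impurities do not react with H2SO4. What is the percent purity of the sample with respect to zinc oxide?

80.0 %

n(H2SO4) added = 0.0405 × 0.222 = 8.99 × 10^-3 mol
n(NaOH) used in back-titration = 0.0291 × 0.303 = 8.82 × 10^-3 mol
From the 1:2 ratio, n(H2SO4) left over = 1/2 × 8.82 × 10^-3 = 4.41 × 10^-3 mol
n(H2SO4) consumed by analyte = 8.99 × 10^-3 − 4.41 × 10^-3 = 4.58 × 10^-3 mol
n(ZnO) = 4.58 × 10^-3 mol (1:1 ratio)
mass of ZnO = 4.58 × 10^-3 × 81.38 = 0.373 g
% ZnO = 0.373 / 0.466 × 100 = 80.0 %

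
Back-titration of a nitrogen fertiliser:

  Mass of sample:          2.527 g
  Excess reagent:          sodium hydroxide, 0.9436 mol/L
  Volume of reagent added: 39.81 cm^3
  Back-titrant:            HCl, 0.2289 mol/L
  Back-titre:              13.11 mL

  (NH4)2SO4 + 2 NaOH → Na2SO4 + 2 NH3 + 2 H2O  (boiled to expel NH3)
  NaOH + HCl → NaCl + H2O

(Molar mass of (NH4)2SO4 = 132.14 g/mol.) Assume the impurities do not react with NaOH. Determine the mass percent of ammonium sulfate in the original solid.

n(NaOH) added = 0.03981 × 0.9436 = 0.03756 mol
n(HCl) used in back-titration = 0.01311 × 0.2289 = 3.001 × 10^-3 mol
n(NaOH) left over = 3.001 × 10^-3 mol (1:1 ratio)
n(NaOH) consumed by analyte = 0.03756 − 3.001 × 10^-3 = 0.03456 mol
From the 1:2 ratio, n((NH4)2SO4) = 1/2 × 0.03456 = 0.01728 mol
mass of (NH4)2SO4 = 0.01728 × 132.14 = 2.284 g
% (NH4)2SO4 = 2.284 / 2.527 × 100 = 90.37 %

90.37 %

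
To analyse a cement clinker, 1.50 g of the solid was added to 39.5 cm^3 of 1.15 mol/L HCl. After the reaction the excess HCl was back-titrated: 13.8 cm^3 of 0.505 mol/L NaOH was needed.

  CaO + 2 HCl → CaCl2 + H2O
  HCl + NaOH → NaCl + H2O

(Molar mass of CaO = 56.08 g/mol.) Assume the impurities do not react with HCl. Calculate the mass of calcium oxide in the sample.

n(HCl) added = 0.0395 × 1.15 = 0.0454 mol
n(NaOH) used in back-titration = 0.0138 × 0.505 = 6.97 × 10^-3 mol
n(HCl) left over = 6.97 × 10^-3 mol (1:1 ratio)
n(HCl) consumed by analyte = 0.0454 − 6.97 × 10^-3 = 0.0385 mol
From the 1:2 ratio, n(CaO) = 1/2 × 0.0385 = 0.0192 mol
mass of CaO = 0.0192 × 56.08 = 1.08 g

1.08 g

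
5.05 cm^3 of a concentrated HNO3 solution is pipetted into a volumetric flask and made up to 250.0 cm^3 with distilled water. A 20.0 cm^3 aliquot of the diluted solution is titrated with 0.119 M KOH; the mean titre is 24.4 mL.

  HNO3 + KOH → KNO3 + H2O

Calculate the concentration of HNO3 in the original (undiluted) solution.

7.19 M

n(KOH) = 0.0244 × 0.119 = 2.90 × 10^-3 mol
n(HNO3) in the aliquot = 2.90 × 10^-3 mol (1:1 ratio)
[HNO3]_dilute = 2.90 × 10^-3 / 0.0200 = 0.145 mol/L
Dilution factor = 250.0 / 5.05 = 49.50
[HNO3]_stock = 0.145 × 49.50 = 7.19 mol/L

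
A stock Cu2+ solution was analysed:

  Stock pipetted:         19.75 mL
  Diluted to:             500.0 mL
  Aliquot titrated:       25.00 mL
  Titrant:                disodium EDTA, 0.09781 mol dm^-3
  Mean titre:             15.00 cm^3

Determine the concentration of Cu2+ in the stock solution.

Cu^2+ + EDTA^4- → [Cu(EDTA)]^2-
n(EDTA) = 0.01500 × 0.09781 = 1.467 × 10^-3 mol
n(Cu2+) in the aliquot = 1.467 × 10^-3 mol (1:1 ratio)
[Cu2+]_dilute = 1.467 × 10^-3 / 0.02500 = 0.05869 mol/L
Dilution factor = 500.0 / 19.75 = 25.32
[Cu2+]_stock = 0.05869 × 25.32 = 1.486 mol/L

1.486 mol/L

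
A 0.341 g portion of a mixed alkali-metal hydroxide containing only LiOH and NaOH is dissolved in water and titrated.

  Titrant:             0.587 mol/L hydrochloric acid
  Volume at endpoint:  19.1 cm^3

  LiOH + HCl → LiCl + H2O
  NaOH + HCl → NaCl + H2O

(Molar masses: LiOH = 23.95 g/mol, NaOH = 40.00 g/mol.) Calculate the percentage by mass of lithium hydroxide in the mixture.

47.0 %

n(HCl) = 0.0191 × 0.587 = 0.0112 mol
Let x = n(LiOH), y = n(NaOH).
Titrant: 1x + 1y = 0.0112;  mass: 23.95x + 40.00y = 0.341
Solving, x = 6.70 × 10^-3 mol, y = 4.52 × 10^-3 mol
mass of LiOH = 6.70 × 10^-3 × 23.95 = 0.160 g
% LiOH = 0.160 / 0.341 × 100 = 47.0 %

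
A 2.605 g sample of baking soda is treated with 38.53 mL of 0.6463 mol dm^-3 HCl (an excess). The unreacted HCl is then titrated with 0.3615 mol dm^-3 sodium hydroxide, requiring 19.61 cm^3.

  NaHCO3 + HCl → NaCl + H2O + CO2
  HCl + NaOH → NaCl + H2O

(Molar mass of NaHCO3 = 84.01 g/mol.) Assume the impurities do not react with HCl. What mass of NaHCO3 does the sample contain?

n(HCl) added = 0.03853 × 0.6463 = 0.02490 mol
n(NaOH) used in back-titration = 0.01961 × 0.3615 = 7.089 × 10^-3 mol
n(HCl) left over = 7.089 × 10^-3 mol (1:1 ratio)
n(HCl) consumed by analyte = 0.02490 − 7.089 × 10^-3 = 0.01781 mol
n(NaHCO3) = 0.01781 mol (1:1 ratio)
mass of NaHCO3 = 0.01781 × 84.01 = 1.496 g

1.496 g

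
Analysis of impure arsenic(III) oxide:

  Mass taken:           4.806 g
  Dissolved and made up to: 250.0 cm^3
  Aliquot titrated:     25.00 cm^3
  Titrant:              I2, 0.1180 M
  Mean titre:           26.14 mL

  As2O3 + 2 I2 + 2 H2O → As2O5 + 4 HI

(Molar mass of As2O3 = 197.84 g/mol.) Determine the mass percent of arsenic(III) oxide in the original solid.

63.49 %

n(I2) per titration = 0.02614 × 0.1180 = 3.085 × 10^-3 mol
From the 1:2 ratio, n(As2O3) in each aliquot = 1/2 × 3.085 × 10^-3 = 1.542 × 10^-3 mol
n(As2O3) in the whole flask = 1.542 × 10^-3 × 250.0/25.00 = 0.01542 mol
mass of As2O3 = 0.01542 × 197.84 = 3.051 g
% As2O3 = 3.051 / 4.806 × 100 = 63.49 %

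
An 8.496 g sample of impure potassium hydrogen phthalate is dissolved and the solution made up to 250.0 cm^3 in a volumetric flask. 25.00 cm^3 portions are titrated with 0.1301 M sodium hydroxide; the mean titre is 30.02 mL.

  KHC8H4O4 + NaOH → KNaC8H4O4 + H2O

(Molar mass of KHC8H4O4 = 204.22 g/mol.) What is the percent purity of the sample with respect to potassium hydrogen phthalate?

n(NaOH) per titration = 0.03002 × 0.1301 = 3.906 × 10^-3 mol
n(KHC8H4O4) in each aliquot = 3.906 × 10^-3 mol (1:1 ratio)
n(KHC8H4O4) in the whole flask = 3.906 × 10^-3 × 250.0/25.00 = 0.03906 mol
mass of KHC8H4O4 = 0.03906 × 204.22 = 7.976 g
% KHC8H4O4 = 7.976 / 8.496 × 100 = 93.88 %

93.88 %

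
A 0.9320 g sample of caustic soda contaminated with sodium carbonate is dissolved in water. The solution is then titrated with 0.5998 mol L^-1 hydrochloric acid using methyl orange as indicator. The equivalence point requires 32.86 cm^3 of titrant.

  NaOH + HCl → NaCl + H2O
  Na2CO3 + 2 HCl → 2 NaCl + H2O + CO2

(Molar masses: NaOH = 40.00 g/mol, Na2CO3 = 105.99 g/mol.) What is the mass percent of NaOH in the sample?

37.16 %

n(HCl) = 0.03286 × 0.5998 = 0.01971 mol
Let x = n(NaOH), y = n(Na2CO3).
Titrant: 1x + 2y = 0.01971;  mass: 40.00x + 105.99y = 0.9320
Solving, x = 8.657 × 10^-3 mol, y = 5.526 × 10^-3 mol
mass of NaOH = 8.657 × 10^-3 × 40.00 = 0.3463 g
% NaOH = 0.3463 / 0.9320 × 100 = 37.16 %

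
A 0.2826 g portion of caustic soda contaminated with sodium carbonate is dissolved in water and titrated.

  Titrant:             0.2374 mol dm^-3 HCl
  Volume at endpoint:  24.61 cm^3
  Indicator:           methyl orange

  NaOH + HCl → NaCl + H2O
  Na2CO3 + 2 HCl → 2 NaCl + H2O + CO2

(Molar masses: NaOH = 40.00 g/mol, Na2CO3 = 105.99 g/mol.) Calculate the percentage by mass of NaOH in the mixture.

n(HCl) = 0.02461 × 0.2374 = 5.842 × 10^-3 mol
Let x = n(NaOH), y = n(Na2CO3).
Titrant: 1x + 2y = 5.842 × 10^-3;  mass: 40.00x + 105.99y = 0.2826
Solving, x = 2.079 × 10^-3 mol, y = 1.882 × 10^-3 mol
mass of NaOH = 2.079 × 10^-3 × 40.00 = 0.08317 g
% NaOH = 0.08317 / 0.2826 × 100 = 29.43 %

29.43 %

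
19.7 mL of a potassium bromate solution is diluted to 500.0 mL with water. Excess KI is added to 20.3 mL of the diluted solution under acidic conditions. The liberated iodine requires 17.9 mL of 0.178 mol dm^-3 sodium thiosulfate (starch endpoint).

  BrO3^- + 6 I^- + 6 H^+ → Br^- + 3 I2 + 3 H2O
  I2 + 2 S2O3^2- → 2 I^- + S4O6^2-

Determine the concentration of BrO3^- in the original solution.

0.664 mol/L

n(S2O3^2-) = 0.0179 × 0.178 = 3.19 × 10^-3 mol
n(I2) = n(S2O3^2-)/2 = 1.59 × 10^-3 mol
From the 1:3 ratio, n(BrO3^-) in the aliquot = 1/3 × 1.59 × 10^-3 = 5.31 × 10^-4 mol
[BrO3^-]_dilute = 5.31 × 10^-4 / 0.0203 = 0.0262 mol/L
[BrO3^-]_original = 0.0262 × 500.0/19.7 = 0.664 mol/L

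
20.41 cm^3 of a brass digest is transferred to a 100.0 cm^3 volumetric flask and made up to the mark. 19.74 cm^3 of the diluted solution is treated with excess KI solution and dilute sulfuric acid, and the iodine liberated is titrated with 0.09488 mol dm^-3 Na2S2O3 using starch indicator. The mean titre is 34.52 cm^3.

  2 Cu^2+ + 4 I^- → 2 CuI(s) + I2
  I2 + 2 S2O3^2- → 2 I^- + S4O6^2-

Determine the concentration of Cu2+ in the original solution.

0.8129 mol/L

n(S2O3^2-) = 0.03452 × 0.09488 = 3.275 × 10^-3 mol
n(I2) = n(S2O3^2-)/2 = 1.638 × 10^-3 mol
From the 2:1 ratio, n(Cu2+) in the aliquot = 2/1 × 1.638 × 10^-3 = 3.275 × 10^-3 mol
[Cu2+]_dilute = 3.275 × 10^-3 / 0.01974 = 0.1659 mol/L
[Cu2+]_original = 0.1659 × 100.0/20.41 = 0.8129 mol/L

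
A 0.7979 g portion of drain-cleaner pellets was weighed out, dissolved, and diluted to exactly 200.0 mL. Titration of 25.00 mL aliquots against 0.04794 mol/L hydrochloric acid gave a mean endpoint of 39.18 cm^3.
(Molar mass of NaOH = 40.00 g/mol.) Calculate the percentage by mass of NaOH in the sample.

NaOH + HCl → NaCl + H2O
n(HCl) per titration = 0.03918 × 0.04794 = 1.878 × 10^-3 mol
n(NaOH) in each aliquot = 1.878 × 10^-3 mol (1:1 ratio)
n(NaOH) in the whole flask = 1.878 × 10^-3 × 200.0/25.00 = 0.01503 mol
mass of NaOH = 0.01503 × 40.00 = 0.6011 g
% NaOH = 0.6011 / 0.7979 × 100 = 75.33 %

75.33 %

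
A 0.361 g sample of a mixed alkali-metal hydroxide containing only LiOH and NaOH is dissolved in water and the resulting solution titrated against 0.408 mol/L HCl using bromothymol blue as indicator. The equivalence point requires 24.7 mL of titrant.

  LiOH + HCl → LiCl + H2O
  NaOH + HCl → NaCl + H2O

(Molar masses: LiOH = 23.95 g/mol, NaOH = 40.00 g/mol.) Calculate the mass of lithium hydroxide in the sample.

0.0628 g

n(HCl) = 0.0247 × 0.408 = 0.0101 mol
Let x = n(LiOH), y = n(NaOH).
Titrant: 1x + 1y = 0.0101;  mass: 23.95x + 40.00y = 0.361
Solving, x = 2.62 × 10^-3 mol, y = 7.45 × 10^-3 mol
mass of LiOH = 2.62 × 10^-3 × 23.95 = 0.0628 g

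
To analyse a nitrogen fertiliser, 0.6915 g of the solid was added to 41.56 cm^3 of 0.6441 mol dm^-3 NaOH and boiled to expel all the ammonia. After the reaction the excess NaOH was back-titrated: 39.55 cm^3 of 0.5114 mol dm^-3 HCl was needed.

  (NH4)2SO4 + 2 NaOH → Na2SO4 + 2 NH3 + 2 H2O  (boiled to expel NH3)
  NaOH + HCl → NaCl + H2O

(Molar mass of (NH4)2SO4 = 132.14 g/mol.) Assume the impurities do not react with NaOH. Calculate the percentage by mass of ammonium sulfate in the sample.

n(NaOH) added = 0.04156 × 0.6441 = 0.02677 mol
n(HCl) used in back-titration = 0.03955 × 0.5114 = 0.02023 mol
n(NaOH) left over = 0.02023 mol (1:1 ratio)
n(NaOH) consumed by analyte = 0.02677 − 0.02023 = 6.543 × 10^-3 mol
From the 1:2 ratio, n((NH4)2SO4) = 1/2 × 6.543 × 10^-3 = 3.271 × 10^-3 mol
mass of (NH4)2SO4 = 3.271 × 10^-3 × 132.14 = 0.4323 g
% (NH4)2SO4 = 0.4323 / 0.6915 × 100 = 62.51 %

62.51 %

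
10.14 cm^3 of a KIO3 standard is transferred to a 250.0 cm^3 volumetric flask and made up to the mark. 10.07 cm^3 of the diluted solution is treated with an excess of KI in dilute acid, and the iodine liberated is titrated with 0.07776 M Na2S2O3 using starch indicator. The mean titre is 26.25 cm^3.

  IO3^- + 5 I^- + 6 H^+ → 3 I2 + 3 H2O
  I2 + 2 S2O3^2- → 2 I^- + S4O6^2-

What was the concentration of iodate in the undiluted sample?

0.8329 M

n(S2O3^2-) = 0.02625 × 0.07776 = 2.041 × 10^-3 mol
n(I2) = n(S2O3^2-)/2 = 1.021 × 10^-3 mol
From the 1:3 ratio, n(IO3^-) in the aliquot = 1/3 × 1.021 × 10^-3 = 3.402 × 10^-4 mol
[IO3^-]_dilute = 3.402 × 10^-4 / 0.01007 = 0.03378 mol/L
[IO3^-]_original = 0.03378 × 250.0/10.14 = 0.8329 mol/L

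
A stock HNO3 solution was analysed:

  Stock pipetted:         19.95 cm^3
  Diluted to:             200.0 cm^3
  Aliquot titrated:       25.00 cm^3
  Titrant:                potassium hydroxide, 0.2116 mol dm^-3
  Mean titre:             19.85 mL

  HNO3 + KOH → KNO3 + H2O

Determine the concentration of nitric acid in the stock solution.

n(KOH) = 0.01985 × 0.2116 = 4.200 × 10^-3 mol
n(HNO3) in the aliquot = 4.200 × 10^-3 mol (1:1 ratio)
[HNO3]_dilute = 4.200 × 10^-3 / 0.02500 = 0.1680 mol/L
Dilution factor = 200.0 / 19.95 = 10.03
[HNO3]_stock = 0.1680 × 10.03 = 1.684 mol/L

1.684 mol/L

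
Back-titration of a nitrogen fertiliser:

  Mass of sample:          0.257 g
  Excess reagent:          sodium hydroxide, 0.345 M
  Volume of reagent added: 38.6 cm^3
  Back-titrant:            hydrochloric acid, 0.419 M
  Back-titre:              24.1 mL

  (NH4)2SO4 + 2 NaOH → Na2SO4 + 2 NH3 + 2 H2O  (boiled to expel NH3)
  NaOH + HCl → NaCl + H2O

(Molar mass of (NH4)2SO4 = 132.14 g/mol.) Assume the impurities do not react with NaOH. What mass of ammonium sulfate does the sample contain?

n(NaOH) added = 0.0386 × 0.345 = 0.0133 mol
n(HCl) used in back-titration = 0.0241 × 0.419 = 0.0101 mol
n(NaOH) left over = 0.0101 mol (1:1 ratio)
n(NaOH) consumed by analyte = 0.0133 − 0.0101 = 3.22 × 10^-3 mol
From the 1:2 ratio, n((NH4)2SO4) = 1/2 × 3.22 × 10^-3 = 1.61 × 10^-3 mol
mass of (NH4)2SO4 = 1.61 × 10^-3 × 132.14 = 0.213 g

0.213 g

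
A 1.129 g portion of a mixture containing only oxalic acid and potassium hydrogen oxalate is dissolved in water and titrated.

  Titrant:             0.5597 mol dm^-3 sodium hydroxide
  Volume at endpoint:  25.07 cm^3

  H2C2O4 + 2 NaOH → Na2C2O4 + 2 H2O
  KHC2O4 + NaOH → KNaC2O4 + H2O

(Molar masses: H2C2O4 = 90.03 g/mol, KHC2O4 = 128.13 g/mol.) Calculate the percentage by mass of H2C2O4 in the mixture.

32.09 %

n(NaOH) = 0.02507 × 0.5597 = 0.01403 mol
Let x = n(H2C2O4), y = n(KHC2O4).
Titrant: 2x + 1y = 0.01403;  mass: 90.03x + 128.13y = 1.129
Solving, x = 4.024 × 10^-3 mol, y = 5.984 × 10^-3 mol
mass of H2C2O4 = 4.024 × 10^-3 × 90.03 = 0.3623 g
% H2C2O4 = 0.3623 / 1.129 × 100 = 32.09 %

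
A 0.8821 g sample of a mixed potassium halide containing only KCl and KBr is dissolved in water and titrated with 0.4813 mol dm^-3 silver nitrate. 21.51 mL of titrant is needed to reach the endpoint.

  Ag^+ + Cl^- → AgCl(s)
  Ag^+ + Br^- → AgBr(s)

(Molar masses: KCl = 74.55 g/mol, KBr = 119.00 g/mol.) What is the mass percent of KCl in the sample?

66.52 %

n(AgNO3) = 0.02151 × 0.4813 = 0.01035 mol
Let x = n(KCl), y = n(KBr).
Titrant: 1x + 1y = 0.01035;  mass: 74.55x + 119.00y = 0.8821
Solving, x = 7.871 × 10^-3 mol, y = 2.481 × 10^-3 mol
mass of KCl = 7.871 × 10^-3 × 74.55 = 0.5868 g
% KCl = 0.5868 / 0.8821 × 100 = 66.52 %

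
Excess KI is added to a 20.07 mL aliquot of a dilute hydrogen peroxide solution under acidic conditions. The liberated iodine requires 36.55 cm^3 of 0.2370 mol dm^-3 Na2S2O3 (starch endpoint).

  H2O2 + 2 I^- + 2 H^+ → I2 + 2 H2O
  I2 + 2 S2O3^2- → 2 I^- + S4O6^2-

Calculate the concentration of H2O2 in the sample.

0.2158 mol/L

n(S2O3^2-) = 0.03655 × 0.2370 = 8.662 × 10^-3 mol
n(I2) = n(S2O3^2-)/2 = 4.331 × 10^-3 mol
n(H2O2) in the aliquot = 4.331 × 10^-3 mol (1:1 ratio)
[H2O2] = 4.331 × 10^-3 / 0.02007 = 0.2158 mol/L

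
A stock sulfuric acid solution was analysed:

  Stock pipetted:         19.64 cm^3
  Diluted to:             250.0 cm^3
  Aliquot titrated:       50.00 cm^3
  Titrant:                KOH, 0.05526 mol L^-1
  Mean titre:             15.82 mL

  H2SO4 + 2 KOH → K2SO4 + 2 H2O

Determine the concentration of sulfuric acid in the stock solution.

0.1113 mol/L

n(KOH) = 0.01582 × 0.05526 = 8.742 × 10^-4 mol
From the 1:2 ratio, n(H2SO4) in the aliquot = 1/2 × 8.742 × 10^-4 = 4.371 × 10^-4 mol
[H2SO4]_dilute = 4.371 × 10^-4 / 0.05000 = 0.008742 mol/L
Dilution factor = 250.0 / 19.64 = 12.73
[H2SO4]_stock = 0.008742 × 12.73 = 0.1113 mol/L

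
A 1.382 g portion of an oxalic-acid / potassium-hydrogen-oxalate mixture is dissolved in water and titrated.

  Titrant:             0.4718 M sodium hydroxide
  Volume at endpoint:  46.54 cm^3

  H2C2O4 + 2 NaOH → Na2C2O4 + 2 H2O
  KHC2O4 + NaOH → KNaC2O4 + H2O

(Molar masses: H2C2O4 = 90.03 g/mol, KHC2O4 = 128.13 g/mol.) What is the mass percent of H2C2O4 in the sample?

56.10 %

n(NaOH) = 0.04654 × 0.4718 = 0.02196 mol
Let x = n(H2C2O4), y = n(KHC2O4).
Titrant: 2x + 1y = 0.02196;  mass: 90.03x + 128.13y = 1.382
Solving, x = 8.611 × 10^-3 mol, y = 4.735 × 10^-3 mol
mass of H2C2O4 = 8.611 × 10^-3 × 90.03 = 0.7753 g
% H2C2O4 = 0.7753 / 1.382 × 100 = 56.10 %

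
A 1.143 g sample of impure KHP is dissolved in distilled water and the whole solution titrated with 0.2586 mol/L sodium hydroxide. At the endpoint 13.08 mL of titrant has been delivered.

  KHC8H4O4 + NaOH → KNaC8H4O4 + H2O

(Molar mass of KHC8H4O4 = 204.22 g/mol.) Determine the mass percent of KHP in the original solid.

n(NaOH) = 0.01308 L × 0.2586 mol/L = 3.382 × 10^-3 mol
n(KHC8H4O4) = 3.382 × 10^-3 mol (1:1 ratio)
mass of KHC8H4O4 = 3.382 × 10^-3 × 204.22 g/mol = 0.6908 g
% KHC8H4O4 = 0.6908 / 1.143 × 100 = 60.43 %

60.43 %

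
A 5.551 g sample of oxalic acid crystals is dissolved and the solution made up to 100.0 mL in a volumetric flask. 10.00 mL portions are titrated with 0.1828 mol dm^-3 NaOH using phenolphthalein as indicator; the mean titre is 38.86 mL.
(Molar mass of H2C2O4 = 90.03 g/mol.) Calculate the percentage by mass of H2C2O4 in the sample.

H2C2O4 + 2 NaOH → Na2C2O4 + 2 H2O
n(NaOH) per titration = 0.03886 × 0.1828 = 7.104 × 10^-3 mol
From the 1:2 ratio, n(H2C2O4) in each aliquot = 1/2 × 7.104 × 10^-3 = 3.552 × 10^-3 mol
n(H2C2O4) in the whole flask = 3.552 × 10^-3 × 100.0/10.00 = 0.03552 mol
mass of H2C2O4 = 0.03552 × 90.03 = 3.198 g
% H2C2O4 = 3.198 / 5.551 × 100 = 57.61 %

57.61 %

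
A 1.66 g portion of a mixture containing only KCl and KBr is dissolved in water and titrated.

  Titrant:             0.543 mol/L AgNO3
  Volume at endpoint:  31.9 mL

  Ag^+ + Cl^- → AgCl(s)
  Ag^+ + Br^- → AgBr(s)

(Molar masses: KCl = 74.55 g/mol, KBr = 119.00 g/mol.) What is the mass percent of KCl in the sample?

40.5 %

n(AgNO3) = 0.0319 × 0.543 = 0.0173 mol
Let x = n(KCl), y = n(KBr).
Titrant: 1x + 1y = 0.0173;  mass: 74.55x + 119.00y = 1.66
Solving, x = 9.03 × 10^-3 mol, y = 8.29 × 10^-3 mol
mass of KCl = 9.03 × 10^-3 × 74.55 = 0.673 g
% KCl = 0.673 / 1.66 × 100 = 40.5 %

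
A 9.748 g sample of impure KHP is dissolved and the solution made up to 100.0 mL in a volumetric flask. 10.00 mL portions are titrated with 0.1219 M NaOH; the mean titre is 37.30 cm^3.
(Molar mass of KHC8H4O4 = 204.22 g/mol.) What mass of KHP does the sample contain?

9.286 g

KHC8H4O4 + NaOH → KNaC8H4O4 + H2O
n(NaOH) per titration = 0.03730 × 0.1219 = 4.547 × 10^-3 mol
n(KHC8H4O4) in each aliquot = 4.547 × 10^-3 mol (1:1 ratio)
n(KHC8H4O4) in the whole flask = 4.547 × 10^-3 × 100.0/10.00 = 0.04547 mol
mass of KHC8H4O4 = 0.04547 × 204.22 = 9.286 g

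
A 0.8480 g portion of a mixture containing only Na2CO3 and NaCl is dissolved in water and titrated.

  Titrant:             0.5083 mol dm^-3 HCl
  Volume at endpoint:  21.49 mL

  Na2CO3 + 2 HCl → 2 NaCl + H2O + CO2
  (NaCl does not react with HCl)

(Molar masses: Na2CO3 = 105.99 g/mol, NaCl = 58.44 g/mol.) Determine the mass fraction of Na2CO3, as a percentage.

n(HCl) = 0.02149 × 0.5083 = 0.01092 mol
Let x = n(Na2CO3), y = n(NaCl).
Titrant: 2x = 0.01092;  mass: 105.99x + 58.44y = 0.8480
Solving, x = 5.462 × 10^-3 mol, y = 4.605 × 10^-3 mol
mass of Na2CO3 = 5.462 × 10^-3 × 105.99 = 0.5789 g
% Na2CO3 = 0.5789 / 0.8480 × 100 = 68.26 %

68.26 %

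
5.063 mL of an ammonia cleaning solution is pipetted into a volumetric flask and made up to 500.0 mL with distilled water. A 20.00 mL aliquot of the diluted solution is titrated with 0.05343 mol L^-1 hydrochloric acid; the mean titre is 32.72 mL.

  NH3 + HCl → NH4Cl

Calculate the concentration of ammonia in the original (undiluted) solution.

8.632 mol/L

n(HCl) = 0.03272 × 0.05343 = 1.748 × 10^-3 mol
n(NH3) in the aliquot = 1.748 × 10^-3 mol (1:1 ratio)
[NH3]_dilute = 1.748 × 10^-3 / 0.02000 = 0.08741 mol/L
Dilution factor = 500.0 / 5.063 = 98.76
[NH3]_stock = 0.08741 × 98.76 = 8.632 mol/L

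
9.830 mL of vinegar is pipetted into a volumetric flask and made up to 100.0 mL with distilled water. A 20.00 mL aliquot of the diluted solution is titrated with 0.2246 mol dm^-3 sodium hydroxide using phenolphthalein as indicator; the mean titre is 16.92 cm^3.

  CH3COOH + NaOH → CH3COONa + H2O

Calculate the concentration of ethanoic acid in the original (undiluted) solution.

1.933 mol/L

n(NaOH) = 0.01692 × 0.2246 = 3.800 × 10^-3 mol
n(CH3COOH) in the aliquot = 3.800 × 10^-3 mol (1:1 ratio)
[CH3COOH]_dilute = 3.800 × 10^-3 / 0.02000 = 0.1900 mol/L
Dilution factor = 100.0 / 9.830 = 10.17
[CH3COOH]_stock = 0.1900 × 10.17 = 1.933 mol/L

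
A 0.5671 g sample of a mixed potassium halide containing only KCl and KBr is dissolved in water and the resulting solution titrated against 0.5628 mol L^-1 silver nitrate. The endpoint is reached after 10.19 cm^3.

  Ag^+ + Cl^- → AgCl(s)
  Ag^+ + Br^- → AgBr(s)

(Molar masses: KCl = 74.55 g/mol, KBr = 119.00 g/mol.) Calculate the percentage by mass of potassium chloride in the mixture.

34.12 %

n(AgNO3) = 0.01019 × 0.5628 = 5.735 × 10^-3 mol
Let x = n(KCl), y = n(KBr).
Titrant: 1x + 1y = 5.735 × 10^-3;  mass: 74.55x + 119.00y = 0.5671
Solving, x = 2.595 × 10^-3 mol, y = 3.140 × 10^-3 mol
mass of KCl = 2.595 × 10^-3 × 74.55 = 0.1935 g
% KCl = 0.1935 / 0.5671 × 100 = 34.12 %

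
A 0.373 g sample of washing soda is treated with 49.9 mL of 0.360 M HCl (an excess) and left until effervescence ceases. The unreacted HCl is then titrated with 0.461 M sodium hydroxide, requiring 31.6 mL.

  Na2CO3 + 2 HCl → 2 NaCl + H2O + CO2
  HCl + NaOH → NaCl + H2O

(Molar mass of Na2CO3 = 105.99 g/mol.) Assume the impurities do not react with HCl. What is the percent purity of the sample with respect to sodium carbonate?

n(HCl) added = 0.0499 × 0.360 = 0.0180 mol
n(NaOH) used in back-titration = 0.0316 × 0.461 = 0.0146 mol
n(HCl) left over = 0.0146 mol (1:1 ratio)
n(HCl) consumed by analyte = 0.0180 − 0.0146 = 3.40 × 10^-3 mol
From the 1:2 ratio, n(Na2CO3) = 1/2 × 3.40 × 10^-3 = 1.70 × 10^-3 mol
mass of Na2CO3 = 1.70 × 10^-3 × 105.99 = 0.180 g
% Na2CO3 = 0.180 / 0.373 × 100 = 48.3 %

48.3 %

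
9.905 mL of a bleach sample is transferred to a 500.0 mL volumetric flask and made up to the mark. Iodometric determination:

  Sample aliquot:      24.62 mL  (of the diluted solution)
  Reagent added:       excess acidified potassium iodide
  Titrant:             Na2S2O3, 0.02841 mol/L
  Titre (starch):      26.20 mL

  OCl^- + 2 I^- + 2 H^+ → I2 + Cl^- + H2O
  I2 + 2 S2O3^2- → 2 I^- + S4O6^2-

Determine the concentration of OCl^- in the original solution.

0.7631 mol/L

n(S2O3^2-) = 0.02620 × 0.02841 = 7.443 × 10^-4 mol
n(I2) = n(S2O3^2-)/2 = 3.722 × 10^-4 mol
n(OCl^-) in the aliquot = 3.722 × 10^-4 mol (1:1 ratio)
[OCl^-]_dilute = 3.722 × 10^-4 / 0.02462 = 0.01512 mol/L
[OCl^-]_original = 0.01512 × 500.0/9.905 = 0.7631 mol/L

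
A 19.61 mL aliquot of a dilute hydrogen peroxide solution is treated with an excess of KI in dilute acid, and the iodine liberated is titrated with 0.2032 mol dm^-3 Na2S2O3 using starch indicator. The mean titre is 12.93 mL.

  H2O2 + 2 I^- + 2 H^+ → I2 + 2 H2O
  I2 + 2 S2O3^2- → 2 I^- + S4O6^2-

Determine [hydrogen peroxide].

0.06699 mol/L

n(S2O3^2-) = 0.01293 × 0.2032 = 2.627 × 10^-3 mol
n(I2) = n(S2O3^2-)/2 = 1.314 × 10^-3 mol
n(H2O2) in the aliquot = 1.314 × 10^-3 mol (1:1 ratio)
[H2O2] = 1.314 × 10^-3 / 0.01961 = 0.06699 mol/L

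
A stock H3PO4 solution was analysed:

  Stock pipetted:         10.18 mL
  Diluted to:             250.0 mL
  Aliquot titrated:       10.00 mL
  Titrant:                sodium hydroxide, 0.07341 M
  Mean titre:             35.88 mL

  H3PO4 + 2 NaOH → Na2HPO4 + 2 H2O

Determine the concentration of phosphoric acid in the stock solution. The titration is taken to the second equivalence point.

n(NaOH) = 0.03588 × 0.07341 = 2.634 × 10^-3 mol
From the 1:2 ratio, n(H3PO4) in the aliquot = 1/2 × 2.634 × 10^-3 = 1.317 × 10^-3 mol
[H3PO4]_dilute = 1.317 × 10^-3 / 0.01000 = 0.1317 mol/L
Dilution factor = 250.0 / 10.18 = 24.56
[H3PO4]_stock = 0.1317 × 24.56 = 3.234 mol/L

3.234 M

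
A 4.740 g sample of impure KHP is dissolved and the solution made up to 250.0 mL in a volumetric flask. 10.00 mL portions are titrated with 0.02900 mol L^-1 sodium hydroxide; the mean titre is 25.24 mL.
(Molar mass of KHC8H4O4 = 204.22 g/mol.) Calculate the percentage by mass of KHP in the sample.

KHC8H4O4 + NaOH → KNaC8H4O4 + H2O
n(NaOH) per titration = 0.02524 × 0.02900 = 7.320 × 10^-4 mol
n(KHC8H4O4) in each aliquot = 7.320 × 10^-4 mol (1:1 ratio)
n(KHC8H4O4) in the whole flask = 7.320 × 10^-4 × 250.0/10.00 = 0.01830 mol
mass of KHC8H4O4 = 0.01830 × 204.22 = 3.737 g
% KHC8H4O4 = 3.737 / 4.740 × 100 = 78.84 %

78.84 %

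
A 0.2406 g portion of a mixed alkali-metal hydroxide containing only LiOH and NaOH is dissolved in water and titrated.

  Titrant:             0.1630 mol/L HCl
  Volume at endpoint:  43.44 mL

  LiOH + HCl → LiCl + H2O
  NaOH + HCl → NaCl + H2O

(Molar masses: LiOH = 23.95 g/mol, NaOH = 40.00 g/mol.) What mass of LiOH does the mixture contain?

0.06361 g

n(HCl) = 0.04344 × 0.1630 = 7.081 × 10^-3 mol
Let x = n(LiOH), y = n(NaOH).
Titrant: 1x + 1y = 7.081 × 10^-3;  mass: 23.95x + 40.00y = 0.2406
Solving, x = 2.656 × 10^-3 mol, y = 4.425 × 10^-3 mol
mass of LiOH = 2.656 × 10^-3 × 23.95 = 0.06361 g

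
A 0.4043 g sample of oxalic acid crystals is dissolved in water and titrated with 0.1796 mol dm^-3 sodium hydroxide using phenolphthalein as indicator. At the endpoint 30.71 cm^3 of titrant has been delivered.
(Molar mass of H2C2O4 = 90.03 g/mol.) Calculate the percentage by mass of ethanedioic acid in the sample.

61.41 %

H2C2O4 + 2 NaOH → Na2C2O4 + 2 H2O
n(NaOH) = 0.03071 L × 0.1796 mol/L = 5.516 × 10^-3 mol
From the 1:2 ratio, n(H2C2O4) = 1/2 × 5.516 × 10^-3 = 2.758 × 10^-3 mol
mass of H2C2O4 = 2.758 × 10^-3 × 90.03 g/mol = 0.2483 g
% H2C2O4 = 0.2483 / 0.4043 × 100 = 61.41 %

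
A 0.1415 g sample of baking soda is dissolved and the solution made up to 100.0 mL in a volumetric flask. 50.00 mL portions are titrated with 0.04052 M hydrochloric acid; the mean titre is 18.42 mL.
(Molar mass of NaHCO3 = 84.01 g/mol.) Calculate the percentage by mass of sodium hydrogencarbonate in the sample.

88.63 %

NaHCO3 + HCl → NaCl + H2O + CO2
n(HCl) per titration = 0.01842 × 0.04052 = 7.464 × 10^-4 mol
n(NaHCO3) in each aliquot = 7.464 × 10^-4 mol (1:1 ratio)
n(NaHCO3) in the whole flask = 7.464 × 10^-4 × 100.0/50.00 = 1.493 × 10^-3 mol
mass of NaHCO3 = 1.493 × 10^-3 × 84.01 = 0.1254 g
% NaHCO3 = 0.1254 / 0.1415 × 100 = 88.63 %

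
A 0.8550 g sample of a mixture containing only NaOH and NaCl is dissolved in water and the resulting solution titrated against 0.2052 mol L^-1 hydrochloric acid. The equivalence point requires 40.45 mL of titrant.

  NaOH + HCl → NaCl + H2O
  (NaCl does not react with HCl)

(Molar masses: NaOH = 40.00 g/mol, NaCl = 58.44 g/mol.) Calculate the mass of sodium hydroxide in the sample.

n(HCl) = 0.04045 × 0.2052 = 8.300 × 10^-3 mol
Let x = n(NaOH), y = n(NaCl).
Titrant: 1x = 8.300 × 10^-3;  mass: 40.00x + 58.44y = 0.8550
Solving, x = 8.300 × 10^-3 mol, y = 8.949 × 10^-3 mol
mass of NaOH = 8.300 × 10^-3 × 40.00 = 0.3320 g

0.3320 g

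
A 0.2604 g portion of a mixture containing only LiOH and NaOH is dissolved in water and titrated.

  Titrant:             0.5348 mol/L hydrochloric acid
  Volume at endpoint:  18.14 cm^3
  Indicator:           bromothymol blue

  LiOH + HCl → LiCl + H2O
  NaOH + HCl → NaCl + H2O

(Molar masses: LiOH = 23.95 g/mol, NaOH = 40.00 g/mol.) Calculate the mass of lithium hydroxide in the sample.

n(HCl) = 0.01814 × 0.5348 = 9.701 × 10^-3 mol
Let x = n(LiOH), y = n(NaOH).
Titrant: 1x + 1y = 9.701 × 10^-3;  mass: 23.95x + 40.00y = 0.2604
Solving, x = 7.953 × 10^-3 mol, y = 1.748 × 10^-3 mol
mass of LiOH = 7.953 × 10^-3 × 23.95 = 0.1905 g

0.1905 g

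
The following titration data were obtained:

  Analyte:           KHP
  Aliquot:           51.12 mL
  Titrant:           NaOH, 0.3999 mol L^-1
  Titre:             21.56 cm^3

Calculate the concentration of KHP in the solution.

KHC8H4O4 + NaOH → KNaC8H4O4 + H2O
n(NaOH) = 0.02156 L × 0.3999 mol/L = 8.622 × 10^-3 mol
n(KHC8H4O4) = 8.622 × 10^-3 mol (1:1 mole ratio)
[KHC8H4O4] = 8.622 × 10^-3 mol / 0.05112 L = 0.1687 mol/L

0.1687 mol/L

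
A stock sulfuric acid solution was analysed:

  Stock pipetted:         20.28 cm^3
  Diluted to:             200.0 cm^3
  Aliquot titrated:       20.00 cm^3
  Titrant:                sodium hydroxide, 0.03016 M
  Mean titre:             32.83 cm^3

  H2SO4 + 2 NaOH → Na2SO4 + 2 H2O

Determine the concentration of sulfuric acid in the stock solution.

0.2441 M

n(NaOH) = 0.03283 × 0.03016 = 9.902 × 10^-4 mol
From the 1:2 ratio, n(H2SO4) in the aliquot = 1/2 × 9.902 × 10^-4 = 4.951 × 10^-4 mol
[H2SO4]_dilute = 4.951 × 10^-4 / 0.02000 = 0.02475 mol/L
Dilution factor = 200.0 / 20.28 = 9.862
[H2SO4]_stock = 0.02475 × 9.862 = 0.2441 mol/L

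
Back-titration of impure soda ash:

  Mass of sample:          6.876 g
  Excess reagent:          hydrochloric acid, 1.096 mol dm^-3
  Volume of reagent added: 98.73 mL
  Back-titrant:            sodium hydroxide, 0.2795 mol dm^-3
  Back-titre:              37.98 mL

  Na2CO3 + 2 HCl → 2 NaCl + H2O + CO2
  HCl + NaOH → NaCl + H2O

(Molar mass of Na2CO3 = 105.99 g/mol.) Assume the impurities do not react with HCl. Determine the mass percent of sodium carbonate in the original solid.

75.22 %

n(HCl) added = 0.09873 × 1.096 = 0.1082 mol
n(NaOH) used in back-titration = 0.03798 × 0.2795 = 0.01062 mol
n(HCl) left over = 0.01062 mol (1:1 ratio)
n(HCl) consumed by analyte = 0.1082 − 0.01062 = 0.09759 mol
From the 1:2 ratio, n(Na2CO3) = 1/2 × 0.09759 = 0.04880 mol
mass of Na2CO3 = 0.04880 × 105.99 = 5.172 g
% Na2CO3 = 5.172 / 6.876 × 100 = 75.22 %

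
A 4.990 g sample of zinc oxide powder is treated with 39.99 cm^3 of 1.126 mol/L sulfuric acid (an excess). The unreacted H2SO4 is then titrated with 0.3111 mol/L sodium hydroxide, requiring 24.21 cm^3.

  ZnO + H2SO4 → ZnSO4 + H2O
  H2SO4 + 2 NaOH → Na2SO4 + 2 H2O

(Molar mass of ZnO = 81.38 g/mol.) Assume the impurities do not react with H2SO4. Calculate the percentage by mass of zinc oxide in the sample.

n(H2SO4) added = 0.03999 × 1.126 = 0.04503 mol
n(NaOH) used in back-titration = 0.02421 × 0.3111 = 7.532 × 10^-3 mol
From the 1:2 ratio, n(H2SO4) left over = 1/2 × 7.532 × 10^-3 = 3.766 × 10^-3 mol
n(H2SO4) consumed by analyte = 0.04503 − 3.766 × 10^-3 = 0.04126 mol
n(ZnO) = 0.04126 mol (1:1 ratio)
mass of ZnO = 0.04126 × 81.38 = 3.358 g
% ZnO = 3.358 / 4.990 × 100 = 67.29 %

67.29 %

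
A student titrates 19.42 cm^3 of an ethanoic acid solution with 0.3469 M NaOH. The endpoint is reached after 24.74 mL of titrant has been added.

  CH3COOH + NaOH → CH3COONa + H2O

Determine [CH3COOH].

0.4419 M

n(NaOH) = 0.02474 L × 0.3469 mol/L = 8.582 × 10^-3 mol
n(CH3COOH) = 8.582 × 10^-3 mol (1:1 mole ratio)
[CH3COOH] = 8.582 × 10^-3 mol / 0.01942 L = 0.4419 mol/L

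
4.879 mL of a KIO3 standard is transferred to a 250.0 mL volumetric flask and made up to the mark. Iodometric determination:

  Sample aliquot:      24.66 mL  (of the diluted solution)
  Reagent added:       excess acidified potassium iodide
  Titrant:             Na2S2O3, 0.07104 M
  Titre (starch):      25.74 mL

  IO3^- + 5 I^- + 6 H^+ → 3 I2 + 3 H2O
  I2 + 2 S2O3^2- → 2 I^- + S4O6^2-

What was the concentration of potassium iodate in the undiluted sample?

0.6333 M

n(S2O3^2-) = 0.02574 × 0.07104 = 1.829 × 10^-3 mol
n(I2) = n(S2O3^2-)/2 = 9.143 × 10^-4 mol
From the 1:3 ratio, n(IO3^-) in the aliquot = 1/3 × 9.143 × 10^-4 = 3.048 × 10^-4 mol
[IO3^-]_dilute = 3.048 × 10^-4 / 0.02466 = 0.01236 mol/L
[IO3^-]_original = 0.01236 × 250.0/4.879 = 0.6333 mol/L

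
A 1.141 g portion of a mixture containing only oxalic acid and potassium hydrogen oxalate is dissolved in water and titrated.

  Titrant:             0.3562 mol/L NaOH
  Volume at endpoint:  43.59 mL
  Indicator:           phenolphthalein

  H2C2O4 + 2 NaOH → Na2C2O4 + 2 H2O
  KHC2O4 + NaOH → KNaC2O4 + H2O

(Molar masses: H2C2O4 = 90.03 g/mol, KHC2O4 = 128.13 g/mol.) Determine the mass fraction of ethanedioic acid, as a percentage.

n(NaOH) = 0.04359 × 0.3562 = 0.01553 mol
Let x = n(H2C2O4), y = n(KHC2O4).
Titrant: 2x + 1y = 0.01553;  mass: 90.03x + 128.13y = 1.141
Solving, x = 5.104 × 10^-3 mol, y = 5.319 × 10^-3 mol
mass of H2C2O4 = 5.104 × 10^-3 × 90.03 = 0.4595 g
% H2C2O4 = 0.4595 / 1.141 × 100 = 40.27 %

40.27 %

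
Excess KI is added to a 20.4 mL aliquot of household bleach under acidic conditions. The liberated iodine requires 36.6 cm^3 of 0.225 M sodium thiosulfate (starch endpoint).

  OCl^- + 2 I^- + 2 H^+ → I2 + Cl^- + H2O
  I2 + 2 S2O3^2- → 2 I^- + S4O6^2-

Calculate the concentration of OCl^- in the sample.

0.202 M

n(S2O3^2-) = 0.0366 × 0.225 = 8.24 × 10^-3 mol
n(I2) = n(S2O3^2-)/2 = 4.12 × 10^-3 mol
n(OCl^-) in the aliquot = 4.12 × 10^-3 mol (1:1 ratio)
[OCl^-] = 4.12 × 10^-3 / 0.0204 = 0.202 mol/L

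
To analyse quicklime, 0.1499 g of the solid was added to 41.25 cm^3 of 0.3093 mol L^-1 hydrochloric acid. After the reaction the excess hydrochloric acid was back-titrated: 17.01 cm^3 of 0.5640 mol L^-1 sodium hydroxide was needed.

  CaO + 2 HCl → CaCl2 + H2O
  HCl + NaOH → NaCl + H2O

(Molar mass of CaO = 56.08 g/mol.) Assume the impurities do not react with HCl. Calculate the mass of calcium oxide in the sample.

n(HCl) added = 0.04125 × 0.3093 = 0.01276 mol
n(NaOH) used in back-titration = 0.01701 × 0.5640 = 9.594 × 10^-3 mol
n(HCl) left over = 9.594 × 10^-3 mol (1:1 ratio)
n(HCl) consumed by analyte = 0.01276 − 9.594 × 10^-3 = 3.165 × 10^-3 mol
From the 1:2 ratio, n(CaO) = 1/2 × 3.165 × 10^-3 = 1.582 × 10^-3 mol
mass of CaO = 1.582 × 10^-3 × 56.08 = 0.08875 g

0.08875 g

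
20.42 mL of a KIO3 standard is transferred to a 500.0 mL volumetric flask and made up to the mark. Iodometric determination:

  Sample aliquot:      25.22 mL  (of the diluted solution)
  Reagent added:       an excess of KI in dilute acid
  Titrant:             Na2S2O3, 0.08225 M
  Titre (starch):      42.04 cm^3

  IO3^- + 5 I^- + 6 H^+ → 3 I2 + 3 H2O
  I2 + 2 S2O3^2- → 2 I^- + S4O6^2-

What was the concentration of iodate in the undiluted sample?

0.5595 M

n(S2O3^2-) = 0.04204 × 0.08225 = 3.458 × 10^-3 mol
n(I2) = n(S2O3^2-)/2 = 1.729 × 10^-3 mol
From the 1:3 ratio, n(IO3^-) in the aliquot = 1/3 × 1.729 × 10^-3 = 5.763 × 10^-4 mol
[IO3^-]_dilute = 5.763 × 10^-4 / 0.02522 = 0.02285 mol/L
[IO3^-]_original = 0.02285 × 500.0/20.42 = 0.5595 mol/L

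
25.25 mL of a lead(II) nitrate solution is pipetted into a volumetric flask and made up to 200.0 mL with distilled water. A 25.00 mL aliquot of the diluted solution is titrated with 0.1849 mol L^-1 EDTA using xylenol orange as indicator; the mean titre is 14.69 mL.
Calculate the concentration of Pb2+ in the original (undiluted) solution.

0.8606 mol/L

Pb^2+ + EDTA^4- → [Pb(EDTA)]^2-
n(EDTA) = 0.01469 × 0.1849 = 2.716 × 10^-3 mol
n(Pb2+) in the aliquot = 2.716 × 10^-3 mol (1:1 ratio)
[Pb2+]_dilute = 2.716 × 10^-3 / 0.02500 = 0.1086 mol/L
Dilution factor = 200.0 / 25.25 = 7.921
[Pb2+]_stock = 0.1086 × 7.921 = 0.8606 mol/L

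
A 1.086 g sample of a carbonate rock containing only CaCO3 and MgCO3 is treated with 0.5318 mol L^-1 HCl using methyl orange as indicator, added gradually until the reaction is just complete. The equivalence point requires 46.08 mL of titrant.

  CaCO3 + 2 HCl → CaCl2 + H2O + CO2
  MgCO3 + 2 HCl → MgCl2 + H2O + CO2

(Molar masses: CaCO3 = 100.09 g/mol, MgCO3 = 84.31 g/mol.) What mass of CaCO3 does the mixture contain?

n(HCl) = 0.04608 × 0.5318 = 0.02451 mol
Let x = n(CaCO3), y = n(MgCO3).
Titrant: 2x + 2y = 0.02451;  mass: 100.09x + 84.31y = 1.086
Solving, x = 3.357 × 10^-3 mol, y = 8.895 × 10^-3 mol
mass of CaCO3 = 3.357 × 10^-3 × 100.09 = 0.3360 g

0.3360 g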